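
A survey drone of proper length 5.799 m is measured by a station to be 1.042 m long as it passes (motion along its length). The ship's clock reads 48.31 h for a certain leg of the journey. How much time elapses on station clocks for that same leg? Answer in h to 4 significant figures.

Length contraction ⇒ γ = L₀/L = 5.799/1.042 = 5.56526
Time dilation: Δt = γτ₀ = 5.56526 × 48.31 h = 268.9 h

Δt ≈ 268.9 h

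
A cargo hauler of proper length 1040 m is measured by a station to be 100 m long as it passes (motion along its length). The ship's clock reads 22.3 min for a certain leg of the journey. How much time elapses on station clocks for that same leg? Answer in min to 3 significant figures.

Δt ≈ 232 min

Length contraction ⇒ γ = L₀/L = 1040/100 = 10.400
Time dilation: Δt = γτ₀ = 10.400 × 22.3 min = 232 min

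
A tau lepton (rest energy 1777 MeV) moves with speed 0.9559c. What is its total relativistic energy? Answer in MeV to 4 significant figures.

E ≈ 6051 MeV

γ = 1/√(1 − 0.9559²) = 3.40492
E = γm₀c² = 3.40492 × 1777 MeV = 6051 MeV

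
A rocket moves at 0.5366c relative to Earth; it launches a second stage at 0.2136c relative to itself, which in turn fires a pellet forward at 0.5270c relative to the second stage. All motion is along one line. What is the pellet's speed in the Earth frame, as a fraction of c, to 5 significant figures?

u ≈ 0.88585c

Compose boost 2: (0.2136 + 0.5366)/(1 + 0.2136×0.5366) = 0.75020/1.114618 = 0.6730558
Compose boost 3: (0.5270 + 0.6730558)/(1 + 0.5270×0.6730558) = 1.200056/1.354700 = 0.88585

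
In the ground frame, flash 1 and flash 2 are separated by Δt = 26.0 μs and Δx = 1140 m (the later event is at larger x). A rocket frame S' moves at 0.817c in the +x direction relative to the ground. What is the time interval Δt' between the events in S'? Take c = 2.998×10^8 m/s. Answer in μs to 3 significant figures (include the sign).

Δt' ≈ 39.7 μs

γ = 1/√(1 − 0.817²) = 1.7342
Δt' = γ(Δt − vΔx/c²) = 1.7342 × (26.0 μs − 0.817×1140 m / (2.998×10^8 m/s))
= 1.7342 × (22.893 μs) = 39.7 μs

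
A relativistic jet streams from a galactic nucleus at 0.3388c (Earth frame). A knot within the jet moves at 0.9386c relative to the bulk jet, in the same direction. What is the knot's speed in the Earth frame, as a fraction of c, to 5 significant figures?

u ≈ 0.96920c

Relativistic velocity addition: u = (u' + v)/(1 + u'v/c²)
= (0.9386 + 0.3388)/(1 + 0.9386×0.3388) = 1.2774/1.317998 = 0.96920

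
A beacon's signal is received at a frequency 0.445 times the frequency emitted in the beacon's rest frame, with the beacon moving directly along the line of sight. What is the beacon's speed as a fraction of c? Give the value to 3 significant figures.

f_obs/f_src = √((1−β)/(1+β)) = 0.445  ⇒  (1−β)/(1+β) = 0.19803
β = |1 − D²|/(1 + D²) = |1 − 0.19803|/(1 + 0.19803) = 0.669

β ≈ 0.669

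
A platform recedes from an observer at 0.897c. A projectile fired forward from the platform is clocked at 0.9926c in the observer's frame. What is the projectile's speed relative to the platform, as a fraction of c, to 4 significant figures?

u' ≈ 0.8720c

Inverse velocity addition: u' = (u − v)/(1 − uv/c²)
= (0.9926 − 0.897)/(1 − 0.9926×0.897) = 0.09560/0.109638 = 0.8720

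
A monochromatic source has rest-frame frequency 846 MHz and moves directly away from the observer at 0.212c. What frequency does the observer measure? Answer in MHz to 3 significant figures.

f_obs ≈ 682 MHz

Relativistic Doppler: f_obs = f_src √((1−β)/(1+β))
= 846 × √(0.78800/1.2120) = 846 × 0.80633 = 682 MHz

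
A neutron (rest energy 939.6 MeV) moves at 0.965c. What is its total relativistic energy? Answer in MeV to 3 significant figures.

γ = 1/√(1 − 0.965²) = 3.8132
E = γm₀c² = 3.8132 × 939.6 MeV = 3580 MeV

E ≈ 3580 MeV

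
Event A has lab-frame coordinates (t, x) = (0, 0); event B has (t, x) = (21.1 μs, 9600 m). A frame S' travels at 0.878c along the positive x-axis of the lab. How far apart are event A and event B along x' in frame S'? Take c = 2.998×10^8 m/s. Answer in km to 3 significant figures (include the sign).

γ = 1/√(1 − 0.878²) = 2.0892
Δx' = γ(Δx − vΔt) = 2.0892 × (9600 m − 0.878×(2.998×10^8 m/s)×21.1×10^-6 s)
= 2.0892 × (4046.0 m) = 8.45 km

Δx' ≈ 8.45 km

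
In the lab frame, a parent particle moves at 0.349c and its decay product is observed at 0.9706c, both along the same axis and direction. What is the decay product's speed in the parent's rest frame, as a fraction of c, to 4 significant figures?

Inverse velocity addition: u' = (u − v)/(1 − uv/c²)
= (0.9706 − 0.349)/(1 − 0.9706×0.349) = 0.6216/0.661261 = 0.9400

u' ≈ 0.9400c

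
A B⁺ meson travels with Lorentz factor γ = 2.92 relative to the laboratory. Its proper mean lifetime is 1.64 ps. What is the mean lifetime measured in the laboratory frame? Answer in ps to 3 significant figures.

γ = 2.92 (given)
Time dilation: Δt = γτ₀ = 2.92 × 1.64 ps = 4.79 ps

Δt ≈ 4.79 ps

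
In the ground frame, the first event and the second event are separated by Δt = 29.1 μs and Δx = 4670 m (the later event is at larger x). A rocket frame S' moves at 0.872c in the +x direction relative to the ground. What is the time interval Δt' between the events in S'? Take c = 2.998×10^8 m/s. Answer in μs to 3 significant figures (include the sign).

Δt' ≈ 31.7 μs

γ = 1/√(1 − 0.872²) = 2.0429
Δt' = γ(Δt − vΔx/c²) = 2.0429 × (29.1 μs − 0.872×4670 m / (2.998×10^8 m/s))
= 2.0429 × (15.517 μs) = 31.7 μs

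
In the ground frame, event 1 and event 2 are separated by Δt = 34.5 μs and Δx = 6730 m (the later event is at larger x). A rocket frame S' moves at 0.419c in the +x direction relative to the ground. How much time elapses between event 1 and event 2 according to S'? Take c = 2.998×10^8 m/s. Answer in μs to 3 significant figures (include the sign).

γ = 1/√(1 − 0.419²) = 1.1013
Δt' = γ(Δt − vΔx/c²) = 1.1013 × (34.5 μs − 0.419×6730 m / (2.998×10^8 m/s))
= 1.1013 × (25.094 μs) = 27.6 μs

Δt' ≈ 27.6 μs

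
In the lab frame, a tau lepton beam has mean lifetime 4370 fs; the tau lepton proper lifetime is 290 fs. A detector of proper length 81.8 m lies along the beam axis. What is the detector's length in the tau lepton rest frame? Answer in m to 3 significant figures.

L ≈ 5.43 m

Time dilation ⇒ γ = Δt/τ₀ = 4370/290 = 15.069
Length contraction: L = L₀/γ = 81.8/15.069 = 5.43 m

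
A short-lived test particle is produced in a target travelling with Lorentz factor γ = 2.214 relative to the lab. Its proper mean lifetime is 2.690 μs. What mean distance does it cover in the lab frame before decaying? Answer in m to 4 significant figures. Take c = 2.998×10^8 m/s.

d ≈ 1593 m

β = √(1 − 1/γ²) = √(1 − 1/2.214²) = 0.892184
Dilated lifetime: Δt = γτ₀ = 2.214 × 2.690 μs = 5.95566 μs
d = vΔt = 0.892184c × 5.95566 μs = 2.67477×10^8 m/s × 5.95566×10^-6 s = 1593 m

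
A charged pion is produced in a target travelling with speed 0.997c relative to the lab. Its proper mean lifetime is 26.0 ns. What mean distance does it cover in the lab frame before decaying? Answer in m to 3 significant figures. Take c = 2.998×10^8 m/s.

d ≈ 100 m

γ = 1/√(1 − 0.997²) = 12.920
Dilated lifetime: Δt = γτ₀ = 12.920 × 26.0 ns = 335.91 ns
d = vΔt = 0.997c × 335.91 ns = 2.9890×10^8 m/s × 3.3591×10^-7 s = 100 m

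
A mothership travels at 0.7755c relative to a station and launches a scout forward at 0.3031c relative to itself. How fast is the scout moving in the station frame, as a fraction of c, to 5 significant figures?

u ≈ 0.87332c

Compose boost 2: (0.3031 + 0.7755)/(1 + 0.3031×0.7755) = 1.0786/1.235054 = 0.87332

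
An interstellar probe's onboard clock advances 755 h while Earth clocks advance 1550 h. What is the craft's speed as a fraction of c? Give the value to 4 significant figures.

β ≈ 0.8733

γ = Δt/τ₀ = 1550/755 = 2.05298
β = √(1 − 1/γ²) = √(1 − 1/2.05298²) = 0.8733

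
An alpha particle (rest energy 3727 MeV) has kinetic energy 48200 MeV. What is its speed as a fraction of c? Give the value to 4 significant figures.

β ≈ 0.9974

γ = 1 + K/(m₀c²) = 1 + 48200/3727 = 13.9327
β = √(1 − 1/γ²) = 0.9974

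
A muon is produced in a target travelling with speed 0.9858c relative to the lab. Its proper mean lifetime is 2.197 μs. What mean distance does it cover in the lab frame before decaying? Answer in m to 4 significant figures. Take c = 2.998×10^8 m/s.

γ = 1/√(1 − 0.9858²) = 5.95509
Dilated lifetime: Δt = γτ₀ = 5.95509 × 2.197 μs = 13.0833 μs
d = vΔt = 0.9858c × 13.0833 μs = 2.95543×10^8 m/s × 1.30833×10^-5 s = 3867 m

d ≈ 3867 m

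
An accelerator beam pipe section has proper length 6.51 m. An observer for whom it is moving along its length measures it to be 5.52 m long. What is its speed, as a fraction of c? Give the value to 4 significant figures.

γ = L₀/L = 6.51/5.52 = 1.17935
β = √(1 − 1/γ²) = 0.5301

β ≈ 0.5301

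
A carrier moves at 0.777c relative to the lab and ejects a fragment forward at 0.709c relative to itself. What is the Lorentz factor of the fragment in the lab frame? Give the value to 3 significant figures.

γ ≈ 3.49

u_lab = (0.709 + 0.777)/(1 + 0.709×0.777) = 1.486/1.55089 = 0.958158
γ = 1/√(1 − 0.958158²) = 3.49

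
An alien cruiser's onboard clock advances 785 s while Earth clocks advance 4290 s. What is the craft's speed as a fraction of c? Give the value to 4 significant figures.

γ = Δt/τ₀ = 4290/785 = 5.46497
β = √(1 − 1/γ²) = √(1 − 1/5.46497²) = 0.9831

β ≈ 0.9831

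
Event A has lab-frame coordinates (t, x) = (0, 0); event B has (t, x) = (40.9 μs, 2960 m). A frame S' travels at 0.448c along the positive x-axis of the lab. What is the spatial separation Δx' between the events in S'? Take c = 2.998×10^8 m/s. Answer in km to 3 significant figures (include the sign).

γ = 1/√(1 − 0.448²) = 1.1185
Δx' = γ(Δx − vΔt) = 1.1185 × (2960 m − 0.448×(2.998×10^8 m/s)×40.9×10^-6 s)
= 1.1185 × (-2533.3 m) = -2.83 km

Δx' ≈ -2.83 km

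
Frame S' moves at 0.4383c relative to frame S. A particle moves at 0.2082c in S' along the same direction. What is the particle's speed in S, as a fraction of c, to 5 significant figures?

Relativistic velocity addition: u = (u' + v)/(1 + u'v/c²)
= (0.2082 + 0.4383)/(1 + 0.2082×0.4383) = 0.64650/1.091254 = 0.59244

u ≈ 0.59244c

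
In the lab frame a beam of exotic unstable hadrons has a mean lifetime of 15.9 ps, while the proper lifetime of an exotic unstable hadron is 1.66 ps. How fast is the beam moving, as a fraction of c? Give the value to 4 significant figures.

β ≈ 0.9945

γ = Δt/τ₀ = 15.9/1.66 = 9.57831
β = √(1 − 1/γ²) = √(1 − 1/9.57831²) = 0.9945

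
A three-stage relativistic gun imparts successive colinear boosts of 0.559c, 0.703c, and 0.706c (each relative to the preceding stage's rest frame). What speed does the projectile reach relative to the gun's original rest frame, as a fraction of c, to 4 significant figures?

u ≈ 0.9831c

Compose boost 2: (0.703 + 0.559)/(1 + 0.703×0.559) = 1.262/1.39298 = 0.905973
Compose boost 3: (0.706 + 0.905973)/(1 + 0.706×0.905973) = 1.61197/1.63962 = 0.9831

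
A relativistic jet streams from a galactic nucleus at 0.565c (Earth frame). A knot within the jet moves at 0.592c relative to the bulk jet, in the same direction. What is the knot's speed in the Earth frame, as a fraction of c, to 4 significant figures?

u ≈ 0.8670c

Relativistic velocity addition: u = (u' + v)/(1 + u'v/c²)
= (0.592 + 0.565)/(1 + 0.592×0.565) = 1.157/1.33448 = 0.8670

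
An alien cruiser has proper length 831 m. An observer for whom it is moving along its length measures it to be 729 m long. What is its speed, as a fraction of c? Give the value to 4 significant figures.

γ = L₀/L = 831/729 = 1.13992
β = √(1 − 1/γ²) = 0.4800

β ≈ 0.4800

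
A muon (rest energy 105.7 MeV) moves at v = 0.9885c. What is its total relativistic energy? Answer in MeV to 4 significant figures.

γ = 1/√(1 − 0.9885²) = 6.61284
E = γm₀c² = 6.61284 × 105.7 MeV = 699.0 MeV

E ≈ 699.0 MeV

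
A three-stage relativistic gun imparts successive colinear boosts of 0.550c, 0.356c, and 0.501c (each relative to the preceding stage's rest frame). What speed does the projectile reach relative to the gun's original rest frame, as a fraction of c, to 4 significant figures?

u ≈ 0.9123c

Compose boost 2: (0.356 + 0.550)/(1 + 0.356×0.550) = 0.9060/1.19580 = 0.757652
Compose boost 3: (0.501 + 0.757652)/(1 + 0.501×0.757652) = 1.25865/1.37958 = 0.9123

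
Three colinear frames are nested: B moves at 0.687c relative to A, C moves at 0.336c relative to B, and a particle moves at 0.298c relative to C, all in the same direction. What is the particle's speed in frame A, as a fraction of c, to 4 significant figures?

Compose boost 2: (0.336 + 0.687)/(1 + 0.336×0.687) = 1.023/1.23083 = 0.831145
Compose boost 3: (0.298 + 0.831145)/(1 + 0.298×0.831145) = 1.12915/1.24768 = 0.9050

u ≈ 0.9050c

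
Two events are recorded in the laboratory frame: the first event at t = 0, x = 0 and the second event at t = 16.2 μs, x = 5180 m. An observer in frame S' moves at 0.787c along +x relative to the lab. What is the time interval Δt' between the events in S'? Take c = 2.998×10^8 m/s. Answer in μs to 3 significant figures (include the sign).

Δt' ≈ 4.22 μs

γ = 1/√(1 − 0.787²) = 1.6209
Δt' = γ(Δt − vΔx/c²) = 1.6209 × (16.2 μs − 0.787×5180 m / (2.998×10^8 m/s))
= 1.6209 × (2.6021 μs) = 4.22 μs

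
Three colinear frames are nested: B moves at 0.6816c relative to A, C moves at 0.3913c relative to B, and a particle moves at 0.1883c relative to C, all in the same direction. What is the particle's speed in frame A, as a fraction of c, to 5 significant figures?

Compose boost 2: (0.3913 + 0.6816)/(1 + 0.3913×0.6816) = 1.0729/1.266710 = 0.8469973
Compose boost 3: (0.1883 + 0.8469973)/(1 + 0.1883×0.8469973) = 1.035297/1.159490 = 0.89289

u ≈ 0.89289c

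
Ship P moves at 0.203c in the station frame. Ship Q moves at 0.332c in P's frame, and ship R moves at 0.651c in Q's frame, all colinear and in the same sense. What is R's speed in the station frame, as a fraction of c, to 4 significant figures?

Compose boost 2: (0.332 + 0.203)/(1 + 0.332×0.203) = 0.5350/1.06740 = 0.501220
Compose boost 3: (0.651 + 0.501220)/(1 + 0.651×0.501220) = 1.15222/1.32629 = 0.8688

u ≈ 0.8688c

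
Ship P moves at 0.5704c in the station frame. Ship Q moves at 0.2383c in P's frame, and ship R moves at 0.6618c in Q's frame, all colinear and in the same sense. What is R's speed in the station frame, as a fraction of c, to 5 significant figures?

u ≈ 0.93378c

Compose boost 2: (0.2383 + 0.5704)/(1 + 0.2383×0.5704) = 0.80870/1.135926 = 0.7119300
Compose boost 3: (0.6618 + 0.7119300)/(1 + 0.6618×0.7119300) = 1.373730/1.471155 = 0.93378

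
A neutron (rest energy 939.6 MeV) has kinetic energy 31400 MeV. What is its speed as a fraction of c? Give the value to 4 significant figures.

β ≈ 0.9996

γ = 1 + K/(m₀c²) = 1 + 31400/939.6 = 34.4185
β = √(1 − 1/γ²) = 0.9996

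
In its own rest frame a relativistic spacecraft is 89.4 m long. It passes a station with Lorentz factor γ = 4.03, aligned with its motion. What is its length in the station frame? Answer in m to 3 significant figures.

L ≈ 22.2 m

γ = 4.03 (given)
Length contraction: L = L₀/γ = 89.4/4.03 = 22.2 m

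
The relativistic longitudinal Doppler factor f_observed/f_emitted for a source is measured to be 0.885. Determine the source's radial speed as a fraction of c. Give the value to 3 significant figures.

f_obs/f_src = √((1−β)/(1+β)) = 0.885  ⇒  (1−β)/(1+β) = 0.78323
β = |1 − D²|/(1 + D²) = |1 − 0.78323|/(1 + 0.78323) = 0.122

β ≈ 0.122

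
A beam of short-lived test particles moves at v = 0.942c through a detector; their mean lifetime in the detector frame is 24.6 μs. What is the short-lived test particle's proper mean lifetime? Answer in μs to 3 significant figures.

τ₀ ≈ 8.26 μs

γ = 1/√(1 − 0.942²) = 2.9796
Proper time: τ₀ = Δt/γ = 24.6/2.9796 = 8.26 μs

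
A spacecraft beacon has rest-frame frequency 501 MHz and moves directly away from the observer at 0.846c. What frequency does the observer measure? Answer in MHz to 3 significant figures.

Relativistic Doppler: f_obs = f_src √((1−β)/(1+β))
= 501 × √(0.15400/1.8460) = 501 × 0.28883 = 145 MHz

f_obs ≈ 145 MHz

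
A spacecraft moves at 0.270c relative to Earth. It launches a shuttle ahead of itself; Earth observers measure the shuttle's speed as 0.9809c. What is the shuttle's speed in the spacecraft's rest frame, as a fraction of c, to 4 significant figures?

Inverse velocity addition: u' = (u − v)/(1 − uv/c²)
= (0.9809 − 0.270)/(1 − 0.9809×0.270) = 0.7109/0.735157 = 0.9670

u' ≈ 0.9670c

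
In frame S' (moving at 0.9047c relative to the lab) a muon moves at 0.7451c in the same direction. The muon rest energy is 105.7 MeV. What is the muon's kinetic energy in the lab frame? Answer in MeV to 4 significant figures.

u_lab = (0.7451 + 0.9047)/(1 + 0.7451×0.9047) = 0.9854895
γ = 1/√(1 − 0.9854895²) = 5.89148
K = (γ − 1)m₀c² = (5.89148 − 1) × 105.7 = 4.89148 × 105.7 = 517.0 MeV

K ≈ 517.0 MeV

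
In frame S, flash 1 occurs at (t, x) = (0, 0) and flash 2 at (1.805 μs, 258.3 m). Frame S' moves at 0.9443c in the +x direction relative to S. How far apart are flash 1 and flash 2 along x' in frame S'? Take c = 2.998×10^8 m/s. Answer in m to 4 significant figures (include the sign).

γ = 1/√(1 − 0.9443²) = 3.03872
Δx' = γ(Δx − vΔt) = 3.03872 × (258.3 m − 0.9443×(2.998×10^8 m/s)×1.805×10^-6 s)
= 3.03872 × (-252.698 m) = -767.9 m

Δx' ≈ -767.9 m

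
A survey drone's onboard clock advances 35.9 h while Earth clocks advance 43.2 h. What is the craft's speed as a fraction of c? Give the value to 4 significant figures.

β ≈ 0.5562

γ = Δt/τ₀ = 43.2/35.9 = 1.20334
β = √(1 − 1/γ²) = √(1 − 1/1.20334²) = 0.5562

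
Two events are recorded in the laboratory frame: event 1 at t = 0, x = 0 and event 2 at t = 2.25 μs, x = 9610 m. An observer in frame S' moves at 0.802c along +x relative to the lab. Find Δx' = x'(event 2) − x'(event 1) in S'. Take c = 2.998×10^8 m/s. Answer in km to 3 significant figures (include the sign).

γ = 1/√(1 − 0.802²) = 1.6741
Δx' = γ(Δx − vΔt) = 1.6741 × (9610 m − 0.802×(2.998×10^8 m/s)×2.25×10^-6 s)
= 1.6741 × (9069.0 m) = 15.2 km

Δx' ≈ 15.2 km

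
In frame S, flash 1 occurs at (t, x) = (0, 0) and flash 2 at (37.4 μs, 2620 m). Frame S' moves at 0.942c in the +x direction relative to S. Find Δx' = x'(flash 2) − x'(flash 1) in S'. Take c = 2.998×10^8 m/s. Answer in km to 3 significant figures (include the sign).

Δx' ≈ -23.7 km

γ = 1/√(1 − 0.942²) = 2.9796
Δx' = γ(Δx − vΔt) = 2.9796 × (2620 m − 0.942×(2.998×10^8 m/s)×37.4×10^-6 s)
= 2.9796 × (-7942.2 m) = -23.7 km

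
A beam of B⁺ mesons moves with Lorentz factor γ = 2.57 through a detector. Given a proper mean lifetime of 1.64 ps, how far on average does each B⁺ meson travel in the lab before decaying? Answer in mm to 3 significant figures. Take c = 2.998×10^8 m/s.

β = √(1 − 1/γ²) = √(1 − 1/2.57²) = 0.92119
Dilated lifetime: Δt = γτ₀ = 2.57 × 1.64 ps = 4.2148 ps
d = vΔt = 0.92119c × 4.2148 ps = 2.7617×10^8 m/s × 4.2148×10^-12 s = 1.16 mm

d ≈ 1.16 mm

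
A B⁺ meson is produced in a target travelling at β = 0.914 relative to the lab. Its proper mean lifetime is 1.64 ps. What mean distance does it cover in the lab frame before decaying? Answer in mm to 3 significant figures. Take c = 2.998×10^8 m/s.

γ = 1/√(1 − 0.914²) = 2.4648
Dilated lifetime: Δt = γτ₀ = 2.4648 × 1.64 ps = 4.0423 ps
d = vΔt = 0.914c × 4.0423 ps = 2.7402×10^8 m/s × 4.0423×10^-12 s = 1.11 mm

d ≈ 1.11 mm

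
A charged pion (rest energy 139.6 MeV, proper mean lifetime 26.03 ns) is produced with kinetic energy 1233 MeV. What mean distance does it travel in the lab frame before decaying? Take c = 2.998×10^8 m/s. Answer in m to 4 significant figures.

d ≈ 76.33 m

γ = 1 + K/(m₀c²) = 1 + 1233/139.6 = 9.83238
β = √(1 − 1/γ²) = 0.994815
Dilated lifetime: γτ₀ = 9.83238 × 26.03 ns = 255.937 ns
d = βc·γτ₀ = 0.994815 × (2.998×10^8 m/s) × 2.55937×10^-7 s = 76.33 m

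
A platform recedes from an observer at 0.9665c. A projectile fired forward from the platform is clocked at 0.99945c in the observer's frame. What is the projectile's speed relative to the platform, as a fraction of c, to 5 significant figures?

Inverse velocity addition: u' = (u − v)/(1 − uv/c²)
= (0.99945 − 0.9665)/(1 − 0.99945×0.9665) = 0.032950/0.03403157 = 0.96822

u' ≈ 0.96822c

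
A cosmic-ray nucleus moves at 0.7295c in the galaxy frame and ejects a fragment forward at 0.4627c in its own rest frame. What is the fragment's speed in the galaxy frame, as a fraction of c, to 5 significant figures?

u ≈ 0.89134c

Compose boost 2: (0.4627 + 0.7295)/(1 + 0.4627×0.7295) = 1.1922/1.337540 = 0.89134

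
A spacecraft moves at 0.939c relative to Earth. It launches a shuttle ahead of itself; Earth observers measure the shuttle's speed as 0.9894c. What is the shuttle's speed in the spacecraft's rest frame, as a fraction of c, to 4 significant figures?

Inverse velocity addition: u' = (u − v)/(1 − uv/c²)
= (0.9894 − 0.939)/(1 − 0.9894×0.939) = 0.05040/0.0709534 = 0.7103

u' ≈ 0.7103c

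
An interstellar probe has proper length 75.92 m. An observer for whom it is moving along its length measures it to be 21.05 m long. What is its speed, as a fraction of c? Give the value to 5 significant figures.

γ = L₀/L = 75.92/21.05 = 3.606651
β = √(1 − 1/γ²) = 0.96079

β ≈ 0.96079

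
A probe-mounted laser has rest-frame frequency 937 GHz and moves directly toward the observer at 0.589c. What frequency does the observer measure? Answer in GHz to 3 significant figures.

f_obs ≈ 1840 GHz

Relativistic Doppler: f_obs = f_src √((1+β)/(1−β))
= 937 × √(1.5890/0.41100) = 937 × 1.9663 = 1840 GHz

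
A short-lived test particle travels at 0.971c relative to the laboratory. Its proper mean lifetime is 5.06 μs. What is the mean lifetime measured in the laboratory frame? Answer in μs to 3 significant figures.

Δt ≈ 21.2 μs

γ = 1/√(1 − 0.971²) = 4.1827
Time dilation: Δt = γτ₀ = 4.1827 × 5.06 μs = 21.2 μs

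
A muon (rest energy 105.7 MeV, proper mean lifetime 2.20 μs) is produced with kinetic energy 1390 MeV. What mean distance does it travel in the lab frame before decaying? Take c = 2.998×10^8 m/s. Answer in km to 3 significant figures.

γ = 1 + K/(m₀c²) = 1 + 1390/105.7 = 14.150
β = √(1 − 1/γ²) = 0.99750
Dilated lifetime: γτ₀ = 14.150 × 2.20 μs = 31.131 μs
d = βc·γτ₀ = 0.99750 × (2.998×10^8 m/s) × 3.1131×10^-5 s = 9.31 km

d ≈ 9.31 km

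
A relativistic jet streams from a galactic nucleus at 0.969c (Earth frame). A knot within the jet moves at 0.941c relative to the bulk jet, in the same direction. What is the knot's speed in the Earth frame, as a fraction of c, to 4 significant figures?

Relativistic velocity addition: u = (u' + v)/(1 + u'v/c²)
= (0.941 + 0.969)/(1 + 0.941×0.969) = 1.910/1.91183 = 0.9990

u ≈ 0.9990c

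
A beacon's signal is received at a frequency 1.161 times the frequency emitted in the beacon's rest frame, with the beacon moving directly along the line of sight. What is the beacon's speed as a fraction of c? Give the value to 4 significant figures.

f_obs/f_src = √((1+β)/(1−β)) = 1.161  ⇒  (1+β)/(1−β) = 1.34792
β = |1 − D²|/(1 + D²) = |1 − 1.34792|/(1 + 1.34792) = 0.1482

β ≈ 0.1482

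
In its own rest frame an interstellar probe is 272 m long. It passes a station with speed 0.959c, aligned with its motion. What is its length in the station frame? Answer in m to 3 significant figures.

γ = 1/√(1 − 0.959²) = 3.5285
Length contraction: L = L₀/γ = 272/3.5285 = 77.1 m

L ≈ 77.1 m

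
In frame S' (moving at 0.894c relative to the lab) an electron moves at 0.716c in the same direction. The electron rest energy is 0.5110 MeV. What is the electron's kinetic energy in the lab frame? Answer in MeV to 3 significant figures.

K ≈ 2.17 MeV

u_lab = (0.716 + 0.894)/(1 + 0.716×0.894) = 0.981645
γ = 1/√(1 − 0.981645²) = 5.2434
K = (γ − 1)m₀c² = (5.2434 − 1) × 0.5110 = 4.2434 × 0.5110 = 2.17 MeV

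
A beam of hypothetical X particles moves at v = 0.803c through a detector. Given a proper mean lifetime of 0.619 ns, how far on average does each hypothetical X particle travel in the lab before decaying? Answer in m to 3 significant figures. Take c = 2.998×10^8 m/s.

d ≈ 0.250 m

γ = 1/√(1 − 0.803²) = 1.6779
Dilated lifetime: Δt = γτ₀ = 1.6779 × 0.619 ns = 1.0386 ns
d = vΔt = 0.803c × 1.0386 ns = 2.4074×10^8 m/s × 1.0386×10^-9 s = 0.250 m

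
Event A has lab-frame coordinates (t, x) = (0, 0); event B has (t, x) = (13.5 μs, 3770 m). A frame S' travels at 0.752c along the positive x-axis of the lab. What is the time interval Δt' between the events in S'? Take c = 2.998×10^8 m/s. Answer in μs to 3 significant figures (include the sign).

γ = 1/√(1 − 0.752²) = 1.5171
Δt' = γ(Δt − vΔx/c²) = 1.5171 × (13.5 μs − 0.752×3770 m / (2.998×10^8 m/s))
= 1.5171 × (4.0436 μs) = 6.13 μs

Δt' ≈ 6.13 μs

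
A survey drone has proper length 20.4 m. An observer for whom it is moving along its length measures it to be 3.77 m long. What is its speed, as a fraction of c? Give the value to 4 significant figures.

γ = L₀/L = 20.4/3.77 = 5.41114
β = √(1 − 1/γ²) = 0.9828

β ≈ 0.9828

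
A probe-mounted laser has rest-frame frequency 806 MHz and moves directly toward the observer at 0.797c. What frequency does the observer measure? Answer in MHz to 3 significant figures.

f_obs ≈ 2400 MHz

Relativistic Doppler: f_obs = f_src √((1+β)/(1−β))
= 806 × √(1.7970/0.20300) = 806 × 2.9753 = 2400 MHz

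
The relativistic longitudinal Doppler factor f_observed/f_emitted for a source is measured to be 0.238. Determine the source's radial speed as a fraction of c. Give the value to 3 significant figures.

β ≈ 0.893

f_obs/f_src = √((1−β)/(1+β)) = 0.238  ⇒  (1−β)/(1+β) = 0.056644
β = |1 − D²|/(1 + D²) = |1 − 0.056644|/(1 + 0.056644) = 0.893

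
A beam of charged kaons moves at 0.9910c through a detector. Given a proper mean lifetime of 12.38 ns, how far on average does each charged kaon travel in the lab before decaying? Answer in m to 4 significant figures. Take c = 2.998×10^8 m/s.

γ = 1/√(1 − 0.9910²) = 7.47039
Dilated lifetime: Δt = γτ₀ = 7.47039 × 12.38 ns = 92.4834 ns
d = vΔt = 0.9910c × 92.4834 ns = 2.97102×10^8 m/s × 9.24834×10^-8 s = 27.48 m

d ≈ 27.48 m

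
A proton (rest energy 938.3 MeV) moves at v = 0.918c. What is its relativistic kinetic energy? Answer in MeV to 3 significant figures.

K ≈ 1430 MeV

γ = 1/√(1 − 0.918²) = 2.5216
K = (γ − 1)m₀c² = (2.5216 − 1) × 938.3 MeV = 1.5216 × 938.3 MeV = 1430 MeV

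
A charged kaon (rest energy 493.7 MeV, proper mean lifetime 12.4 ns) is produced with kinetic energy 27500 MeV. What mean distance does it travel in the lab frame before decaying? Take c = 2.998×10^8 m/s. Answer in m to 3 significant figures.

d ≈ 211 m

γ = 1 + K/(m₀c²) = 1 + 27500/493.7 = 56.702
β = √(1 − 1/γ²) = 0.99984
Dilated lifetime: γτ₀ = 56.702 × 12.4 ns = 703.10 ns
d = βc·γτ₀ = 0.99984 × (2.998×10^8 m/s) × 7.0310×10^-7 s = 211 m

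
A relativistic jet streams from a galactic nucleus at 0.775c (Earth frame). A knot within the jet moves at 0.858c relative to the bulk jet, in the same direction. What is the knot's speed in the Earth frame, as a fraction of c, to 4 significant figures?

u ≈ 0.9808c

Relativistic velocity addition: u = (u' + v)/(1 + u'v/c²)
= (0.858 + 0.775)/(1 + 0.858×0.775) = 1.633/1.66495 = 0.9808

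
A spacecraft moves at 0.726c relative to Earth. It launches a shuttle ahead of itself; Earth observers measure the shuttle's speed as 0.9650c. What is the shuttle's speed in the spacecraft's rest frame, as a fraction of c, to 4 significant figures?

u' ≈ 0.7982c

Inverse velocity addition: u' = (u − v)/(1 − uv/c²)
= (0.9650 − 0.726)/(1 − 0.9650×0.726) = 0.2390/0.299410 = 0.7982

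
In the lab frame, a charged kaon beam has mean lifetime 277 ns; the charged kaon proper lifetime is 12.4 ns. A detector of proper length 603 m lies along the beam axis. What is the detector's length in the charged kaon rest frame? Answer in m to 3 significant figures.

L ≈ 27.0 m

Time dilation ⇒ γ = Δt/τ₀ = 277/12.4 = 22.339
Length contraction: L = L₀/γ = 603/22.339 = 27.0 m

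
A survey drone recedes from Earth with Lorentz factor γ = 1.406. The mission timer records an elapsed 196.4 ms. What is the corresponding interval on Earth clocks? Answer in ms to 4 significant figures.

γ = 1.406 (given)
Time dilation: Δt = γτ₀ = 1.406 × 196.4 ms = 276.1 ms

Δt ≈ 276.1 ms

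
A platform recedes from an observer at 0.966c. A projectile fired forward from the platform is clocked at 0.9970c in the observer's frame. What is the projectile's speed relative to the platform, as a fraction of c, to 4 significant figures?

u' ≈ 0.8402c

Inverse velocity addition: u' = (u − v)/(1 − uv/c²)
= (0.9970 − 0.966)/(1 − 0.9970×0.966) = 0.03100/0.0368980 = 0.8402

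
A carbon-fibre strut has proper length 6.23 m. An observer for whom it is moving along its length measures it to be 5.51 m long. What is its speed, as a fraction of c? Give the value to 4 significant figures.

γ = L₀/L = 6.23/5.51 = 1.13067
β = √(1 − 1/γ²) = 0.4667

β ≈ 0.4667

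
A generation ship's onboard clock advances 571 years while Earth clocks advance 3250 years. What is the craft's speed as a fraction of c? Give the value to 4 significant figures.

γ = Δt/τ₀ = 3250/571 = 5.69177
β = √(1 − 1/γ²) = √(1 − 1/5.69177²) = 0.9844

β ≈ 0.9844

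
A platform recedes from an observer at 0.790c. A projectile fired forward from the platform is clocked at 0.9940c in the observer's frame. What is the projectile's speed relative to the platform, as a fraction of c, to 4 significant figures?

Inverse velocity addition: u' = (u − v)/(1 − uv/c²)
= (0.9940 − 0.790)/(1 − 0.9940×0.790) = 0.2040/0.214740 = 0.9500

u' ≈ 0.9500c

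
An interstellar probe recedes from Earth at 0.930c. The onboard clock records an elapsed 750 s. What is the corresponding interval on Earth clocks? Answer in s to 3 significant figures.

Δt ≈ 2040 s

γ = 1/√(1 − 0.930²) = 2.7206
Time dilation: Δt = γτ₀ = 2.7206 × 750 s = 2040 s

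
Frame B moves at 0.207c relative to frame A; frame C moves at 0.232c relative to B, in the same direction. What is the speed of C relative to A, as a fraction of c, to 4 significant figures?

u ≈ 0.4189c

Compose boost 2: (0.232 + 0.207)/(1 + 0.232×0.207) = 0.4390/1.04802 = 0.4189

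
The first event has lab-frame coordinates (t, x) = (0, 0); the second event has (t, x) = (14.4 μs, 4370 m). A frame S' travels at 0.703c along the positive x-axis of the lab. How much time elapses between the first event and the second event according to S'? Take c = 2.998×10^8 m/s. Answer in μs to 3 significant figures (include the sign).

γ = 1/√(1 − 0.703²) = 1.4061
Δt' = γ(Δt − vΔx/c²) = 1.4061 × (14.4 μs − 0.703×4370 m / (2.998×10^8 m/s))
= 1.4061 × (4.1528 μs) = 5.84 μs

Δt' ≈ 5.84 μs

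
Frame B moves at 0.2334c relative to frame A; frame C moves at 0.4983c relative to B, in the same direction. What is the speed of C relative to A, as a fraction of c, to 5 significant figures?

u ≈ 0.65547c

Compose boost 2: (0.4983 + 0.2334)/(1 + 0.4983×0.2334) = 0.73170/1.116303 = 0.65547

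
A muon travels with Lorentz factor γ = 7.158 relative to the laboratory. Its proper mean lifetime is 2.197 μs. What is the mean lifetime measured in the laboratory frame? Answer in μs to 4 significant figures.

Δt ≈ 15.73 μs

γ = 7.158 (given)
Time dilation: Δt = γτ₀ = 7.158 × 2.197 μs = 15.73 μs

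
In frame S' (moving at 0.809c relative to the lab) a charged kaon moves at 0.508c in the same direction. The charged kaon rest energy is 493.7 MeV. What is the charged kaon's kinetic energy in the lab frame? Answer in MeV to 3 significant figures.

u_lab = (0.508 + 0.809)/(1 + 0.508×0.809) = 0.933399
γ = 1/√(1 − 0.933399²) = 2.7868
K = (γ − 1)m₀c² = (2.7868 − 1) × 493.7 = 1.7868 × 493.7 = 882 MeV

K ≈ 882 MeV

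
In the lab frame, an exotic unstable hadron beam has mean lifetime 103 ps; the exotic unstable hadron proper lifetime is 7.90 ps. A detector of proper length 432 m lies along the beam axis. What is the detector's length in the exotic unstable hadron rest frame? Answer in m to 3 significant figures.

Time dilation ⇒ γ = Δt/τ₀ = 103/7.90 = 13.038
Length contraction: L = L₀/γ = 432/13.038 = 33.1 m

L ≈ 33.1 m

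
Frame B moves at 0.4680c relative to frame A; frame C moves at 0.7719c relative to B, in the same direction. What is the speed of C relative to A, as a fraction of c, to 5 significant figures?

Compose boost 2: (0.7719 + 0.4680)/(1 + 0.7719×0.4680) = 1.2399/1.361249 = 0.91085

u ≈ 0.91085c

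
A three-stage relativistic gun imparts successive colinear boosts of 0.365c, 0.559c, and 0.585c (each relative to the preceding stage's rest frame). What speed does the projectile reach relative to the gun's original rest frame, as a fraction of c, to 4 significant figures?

Compose boost 2: (0.559 + 0.365)/(1 + 0.559×0.365) = 0.9240/1.20403 = 0.767420
Compose boost 3: (0.585 + 0.767420)/(1 + 0.585×0.767420) = 1.35242/1.44894 = 0.9334

u ≈ 0.9334c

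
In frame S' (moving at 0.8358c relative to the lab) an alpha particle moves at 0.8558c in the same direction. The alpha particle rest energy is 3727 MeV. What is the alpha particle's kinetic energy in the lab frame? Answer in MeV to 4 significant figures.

K ≈ 18780 MeV

u_lab = (0.8558 + 0.8358)/(1 + 0.8558×0.8358) = 0.9861960
γ = 1/√(1 − 0.9861960²) = 6.03930
K = (γ − 1)m₀c² = (6.03930 − 1) × 3727 = 5.03930 × 3727 = 18780 MeV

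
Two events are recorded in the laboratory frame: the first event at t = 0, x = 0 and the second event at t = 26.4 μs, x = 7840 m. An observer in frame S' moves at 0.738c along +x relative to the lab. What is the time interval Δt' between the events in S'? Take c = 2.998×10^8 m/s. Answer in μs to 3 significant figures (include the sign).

Δt' ≈ 10.5 μs

γ = 1/√(1 − 0.738²) = 1.4819
Δt' = γ(Δt − vΔx/c²) = 1.4819 × (26.4 μs − 0.738×7840 m / (2.998×10^8 m/s))
= 1.4819 × (7.1007 μs) = 10.5 μs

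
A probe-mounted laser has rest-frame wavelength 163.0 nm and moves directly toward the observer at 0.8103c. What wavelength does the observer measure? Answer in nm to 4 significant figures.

λ_obs ≈ 52.77 nm

Relativistic Doppler: λ_obs = λ_src √((1−β)/(1+β))
= 163.0 × √(0.189700/1.81030) = 163.0 × 0.323712 = 52.77 nm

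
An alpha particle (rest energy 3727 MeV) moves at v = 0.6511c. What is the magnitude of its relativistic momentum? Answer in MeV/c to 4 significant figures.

p ≈ 3197 MeV/c

γ = 1/√(1 − 0.6511²) = 1.31754
p = γβm₀c = 1.31754 × 0.6511 × 3727 MeV/c = 3197 MeV/c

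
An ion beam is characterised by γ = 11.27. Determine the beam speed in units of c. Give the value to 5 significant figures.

β ≈ 0.99606

β = √(1 − 1/γ²) = √(1 − 1/11.27²) = √(0.9921268) = 0.99606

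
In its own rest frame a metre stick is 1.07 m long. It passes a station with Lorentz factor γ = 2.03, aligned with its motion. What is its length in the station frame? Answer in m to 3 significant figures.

L ≈ 0.527 m

γ = 2.03 (given)
Length contraction: L = L₀/γ = 1.07/2.03 = 0.527 m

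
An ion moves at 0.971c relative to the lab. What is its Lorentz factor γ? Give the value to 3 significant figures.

γ ≈ 4.18

γ = 1/√(1 − β²) = 1/√(1 − 0.971²) = 1/√(0.057159) = 4.18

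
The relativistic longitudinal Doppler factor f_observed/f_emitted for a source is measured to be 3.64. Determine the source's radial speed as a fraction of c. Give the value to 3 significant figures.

β ≈ 0.860

f_obs/f_src = √((1+β)/(1−β)) = 3.64  ⇒  (1+β)/(1−β) = 13.250
β = |1 − D²|/(1 + D²) = |1 − 13.250|/(1 + 13.250) = 0.860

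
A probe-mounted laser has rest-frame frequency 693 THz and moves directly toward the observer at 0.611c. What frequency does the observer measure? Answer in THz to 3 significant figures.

Relativistic Doppler: f_obs = f_src √((1+β)/(1−β))
= 693 × √(1.6110/0.38900) = 693 × 2.0350 = 1410 THz

f_obs ≈ 1410 THz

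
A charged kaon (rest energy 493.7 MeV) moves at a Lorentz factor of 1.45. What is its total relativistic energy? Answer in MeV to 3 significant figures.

γ = 1.45 (given)
E = γm₀c² = 1.45 × 493.7 MeV = 716 MeV

E ≈ 716 MeV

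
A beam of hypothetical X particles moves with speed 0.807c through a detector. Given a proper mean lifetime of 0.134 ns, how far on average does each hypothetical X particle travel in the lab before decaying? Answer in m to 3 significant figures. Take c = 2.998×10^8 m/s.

d ≈ 0.0549 m

γ = 1/√(1 − 0.807²) = 1.6933
Dilated lifetime: Δt = γτ₀ = 1.6933 × 0.134 ns = 0.22691 ns
d = vΔt = 0.807c × 0.22691 ns = 2.4194×10^8 m/s × 2.2691×10^-10 s = 0.0549 m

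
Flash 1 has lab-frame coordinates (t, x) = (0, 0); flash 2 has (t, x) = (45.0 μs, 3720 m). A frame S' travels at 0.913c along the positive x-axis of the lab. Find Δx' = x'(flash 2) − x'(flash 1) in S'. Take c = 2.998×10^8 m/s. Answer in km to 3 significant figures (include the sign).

Δx' ≈ -21.1 km

γ = 1/√(1 − 0.913²) = 2.4512
Δx' = γ(Δx − vΔt) = 2.4512 × (3720 m − 0.913×(2.998×10^8 m/s)×45.0×10^-6 s)
= 2.4512 × (-8597.3 m) = -21.1 km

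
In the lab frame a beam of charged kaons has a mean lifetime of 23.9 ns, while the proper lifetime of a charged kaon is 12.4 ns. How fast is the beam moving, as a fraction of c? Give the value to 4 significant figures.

γ = Δt/τ₀ = 23.9/12.4 = 1.92742
β = √(1 − 1/γ²) = √(1 − 1/1.92742²) = 0.8549

β ≈ 0.8549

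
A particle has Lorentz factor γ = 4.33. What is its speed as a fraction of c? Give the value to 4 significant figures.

β = √(1 − 1/γ²) = √(1 − 1/4.33²) = √(0.946664) = 0.9730

β ≈ 0.9730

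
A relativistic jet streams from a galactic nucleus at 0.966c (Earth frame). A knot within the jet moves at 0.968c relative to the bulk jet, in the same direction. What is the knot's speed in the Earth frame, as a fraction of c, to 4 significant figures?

u ≈ 0.9994c

Relativistic velocity addition: u = (u' + v)/(1 + u'v/c²)
= (0.968 + 0.966)/(1 + 0.968×0.966) = 1.934/1.93509 = 0.9994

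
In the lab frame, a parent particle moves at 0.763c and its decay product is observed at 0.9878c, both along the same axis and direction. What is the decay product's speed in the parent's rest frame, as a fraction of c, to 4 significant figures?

u' ≈ 0.9127c

Inverse velocity addition: u' = (u − v)/(1 − uv/c²)
= (0.9878 − 0.763)/(1 − 0.9878×0.763) = 0.2248/0.246309 = 0.9127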